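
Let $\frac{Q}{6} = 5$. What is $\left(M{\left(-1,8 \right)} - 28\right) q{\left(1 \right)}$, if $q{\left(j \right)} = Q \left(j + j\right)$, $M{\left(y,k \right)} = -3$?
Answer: $-1860$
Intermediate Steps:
$Q = 30$ ($Q = 6 \cdot 5 = 30$)
$q{\left(j \right)} = 60 j$ ($q{\left(j \right)} = 30 \left(j + j\right) = 30 \cdot 2 j = 60 j$)
$\left(M{\left(-1,8 \right)} - 28\right) q{\left(1 \right)} = \left(-3 - 28\right) 60 \cdot 1 = \left(-31\right) 60 = -1860$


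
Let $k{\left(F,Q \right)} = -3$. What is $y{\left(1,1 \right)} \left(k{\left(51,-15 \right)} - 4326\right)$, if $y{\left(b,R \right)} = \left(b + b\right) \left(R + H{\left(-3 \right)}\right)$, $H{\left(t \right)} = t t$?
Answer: $-86580$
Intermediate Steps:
$H{\left(t \right)} = t^{2}$
$y{\left(b,R \right)} = 2 b \left(9 + R\right)$ ($y{\left(b,R \right)} = \left(b + b\right) \left(R + \left(-3\right)^{2}\right) = 2 b \left(R + 9\right) = 2 b \left(9 + R\right)$)
$y{\left(1,1 \right)} \left(k{\left(51,-15 \right)} - 4326\right) = 2 \cdot 1 \left(9 + 1\right) \left(-3 - 4326\right) = 2 \cdot 1 \cdot 10 \left(-3 - 4326\right) = 20 \left(-4329\right) = -86580$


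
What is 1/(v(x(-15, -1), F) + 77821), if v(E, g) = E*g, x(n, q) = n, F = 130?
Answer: 1/75871 ≈ 1.3180e-5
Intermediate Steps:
1/(v(x(-15, -1), F) + 77821) = 1/(-15*130 + 77821) = 1/(-1950 + 77821) = 1/75871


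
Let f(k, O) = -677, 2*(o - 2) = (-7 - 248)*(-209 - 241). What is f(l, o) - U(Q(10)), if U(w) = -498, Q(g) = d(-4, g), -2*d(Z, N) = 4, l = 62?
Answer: -179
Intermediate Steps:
d(Z, N) = -2 (d(Z, N) = -½*4 = -2)
o = 57377 (o = 2 + ((-7 - 248)*(-209 - 241))/2 = 2 + (-255*(-450))/2 = 2 + (½)*114750 = 2 + 57375 = 57377)
Q(g) = -2
f(l, o) - U(Q(10)) = -677 - 1*(-498) = -677 + 498 = -179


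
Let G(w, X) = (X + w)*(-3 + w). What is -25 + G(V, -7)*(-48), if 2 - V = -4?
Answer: 119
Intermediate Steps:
V = 6 (V = 2 - 1*(-4) = 2 + 4 = 6)
G(w, X) = (-3 + w)*(X + w)
-25 + G(V, -7)*(-48) = -25 + (6**2 - 3*(-7) - 3*6 - 7*6)*(-48) = -25 + (36 + 21 - 18 - 42)*(-48) = -25 - 3*(-48) = -25 + 144 = 119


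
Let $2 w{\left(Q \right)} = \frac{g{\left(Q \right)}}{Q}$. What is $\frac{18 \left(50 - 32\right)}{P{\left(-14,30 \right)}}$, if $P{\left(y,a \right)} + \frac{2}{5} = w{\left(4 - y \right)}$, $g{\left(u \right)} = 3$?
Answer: $- \frac{19440}{19} \approx -1023.2$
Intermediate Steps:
$w{\left(Q \right)} = \frac{3}{2 Q}$ ($w{\left(Q \right)} = \frac{3 \frac{1}{Q}}{2} = \frac{3}{2 Q}$)
$P{\left(y,a \right)} = - \frac{2}{5} + \frac{3}{2 \left(4 - y\right)}$
$\frac{18 \left(50 - 32\right)}{P{\left(-14,30 \right)}} = \frac{18 \left(50 - 32\right)}{\frac{1}{10} \frac{1}{-4 - 14} \left(1 - -56\right)} = \frac{18 \cdot 18}{\frac{1}{10} \frac{1}{-18} \left(1 + 56\right)} = \frac{324}{\frac{1}{10} \left(- \frac{1}{18}\right) 57} = \frac{324}{- \frac{19}{60}} = 324 \left(- \frac{60}{19}\right) = - \frac{19440}{19}$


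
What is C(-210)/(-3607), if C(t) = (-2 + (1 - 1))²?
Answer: -4/3607 ≈ -0.0011090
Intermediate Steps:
C(t) = 4 (C(t) = (-2 + 0)² = (-2)² = 4)
C(-210)/(-3607) = 4/(-3607) = 4*(-1/3607) = -4/3607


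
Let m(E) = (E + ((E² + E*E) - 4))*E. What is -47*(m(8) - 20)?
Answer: -48692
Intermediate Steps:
m(E) = E*(-4 + E + 2*E²) (m(E) = (E + ((E² + E²) - 4))*E = (E + (2*E² - 4))*E = (E + (-4 + 2*E²))*E = (-4 + E + 2*E²)*E = E*(-4 + E + 2*E²))
-47*(m(8) - 20) = -47*(8*(-4 + 8 + 2*8²) - 20) = -47*(8*(-4 + 8 + 2*64) - 20) = -47*(8*(-4 + 8 + 128) - 20) = -47*(8*132 - 20) = -47*(1056 - 20) = -47*1036 = -48692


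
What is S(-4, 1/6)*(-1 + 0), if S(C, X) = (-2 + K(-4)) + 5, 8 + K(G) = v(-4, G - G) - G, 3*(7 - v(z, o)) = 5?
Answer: -13/3 ≈ -4.3333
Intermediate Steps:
v(z, o) = 16/3 (v(z, o) = 7 - ⅓*5 = 7 - 5/3 = 16/3)
K(G) = -8/3 - G (K(G) = -8 + (16/3 - G) = -8/3 - G)
S(C, X) = 13/3 (S(C, X) = (-2 + (-8/3 - 1*(-4))) + 5 = (-2 + (-8/3 + 4)) + 5 = (-2 + 4/3) + 5 = -⅔ + 5 = 13/3)
S(-4, 1/6)*(-1 + 0) = 13*(-1 + 0)/3 = (13/3)*(-1) = -13/3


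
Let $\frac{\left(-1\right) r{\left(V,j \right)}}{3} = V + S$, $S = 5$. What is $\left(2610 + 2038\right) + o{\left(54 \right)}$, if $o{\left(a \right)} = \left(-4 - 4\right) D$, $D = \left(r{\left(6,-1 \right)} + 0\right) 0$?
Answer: $4648$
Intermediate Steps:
$r{\left(V,j \right)} = -15 - 3 V$ ($r{\left(V,j \right)} = - 3 \left(V + 5\right) = - 3 \left(5 + V\right) = -15 - 3 V$)
$D = 0$ ($D = \left(\left(-15 - 18\right) + 0\right) 0 = \left(-33 + 0\right) 0 = \left(-33\right) 0 = 0$)
$o{\left(a \right)} = 0$ ($o{\left(a \right)} = \left(-4 - 4\right) 0 = \left(-8\right) 0 = 0$)
$\left(2610 + 2038\right) + o{\left(54 \right)} = \left(2610 + 2038\right) + 0 = 4648 + 0 = 4648$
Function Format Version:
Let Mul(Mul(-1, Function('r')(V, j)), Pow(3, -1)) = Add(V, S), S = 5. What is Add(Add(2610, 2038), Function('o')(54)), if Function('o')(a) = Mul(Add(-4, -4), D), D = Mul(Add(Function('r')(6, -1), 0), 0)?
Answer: 4648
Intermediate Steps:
Function('r')(V, j) = Add(-15, Mul(-3, V)) (Function('r')(V, j) = Mul(-3, Add(V, 5)) = Mul(-3, Add(5, V)) = Add(-15, Mul(-3, V)))
D = 0 (D = Mul(Add(Add(-15, Mul(-3, 6)), 0), 0) = Mul(Add(Add(-15, -18), 0), 0) = Mul(Add(-33, 0), 0) = Mul(-33, 0) = 0)
Function('o')(a) = 0 (Function('o')(a) = Mul(Add(-4, -4), 0) = Mul(-8, 0) = 0)
Add(Add(2610, 2038), Function('o')(54)) = Add(Add(2610, 2038), 0) = Add(4648, 0) = 4648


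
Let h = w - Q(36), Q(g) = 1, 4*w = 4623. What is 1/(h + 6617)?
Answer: 4/31087 ≈ 0.00012867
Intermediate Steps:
w = 4623/4 (w = (¼)*4623 = 4623/4 ≈ 1155.8)
h = 4619/4 (h = 4623/4 - 1*1 = 4623/4 - 1 = 4619/4 ≈ 1154.8)
1/(h + 6617) = 1/(4619/4 + 6617) = 1/(31087/4) = 4/31087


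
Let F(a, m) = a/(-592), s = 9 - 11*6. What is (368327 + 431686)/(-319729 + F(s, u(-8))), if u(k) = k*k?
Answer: -473607696/189279511 ≈ -2.5022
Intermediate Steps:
s = -57 (s = 9 - 66 = -57)
u(k) = k²
F(a, m) = -a/592 (F(a, m) = a*(-1/592) = -a/592)
(368327 + 431686)/(-319729 + F(s, u(-8))) = (368327 + 431686)/(-319729 - 1/592*(-57)) = 800013/(-319729 + 57/592) = 800013/(-189279511/592) = 800013*(-592/189279511) = -473607696/189279511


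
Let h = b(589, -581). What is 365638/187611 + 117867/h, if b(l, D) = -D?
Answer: 22325581415/109001991 ≈ 204.82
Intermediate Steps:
h = 581 (h = -1*(-581) = 581)
365638/187611 + 117867/h = 365638/187611 + 117867/581 = 22325581415/109001991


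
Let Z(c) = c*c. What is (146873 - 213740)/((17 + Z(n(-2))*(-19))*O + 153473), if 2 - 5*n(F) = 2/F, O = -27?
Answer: -1671675/3829967 ≈ -0.43647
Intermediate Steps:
n(F) = ⅖ - 2/(5*F)
Z(c) = c²
(146873 - 213740)/((17 + Z(n(-2))*(-19))*O + 153473) = (146873 - 213740)/((17 + ((⅖)*(-1 - 2)/(-2))²*(-19))*(-27) + 153473) = -66867/((17 + ((⅖)*(-½)*(-3))²*(-19))*(-27) + 153473) = -66867/((17 + (⅗)²*(-19))*(-27) + 153473) = -66867/((17 + (9/25)*(-19))*(-27) + 153473) = -66867/((17 - 171/25)*(-27) + 153473) = -66867/((254/25)*(-27) + 153473) = -66867/(-6858/25 + 153473) = -66867/3829967/25 = -66867*25/3829967 = -1671675/3829967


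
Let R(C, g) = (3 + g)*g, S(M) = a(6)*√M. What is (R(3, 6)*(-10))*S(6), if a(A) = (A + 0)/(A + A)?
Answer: -270*√6 ≈ -661.36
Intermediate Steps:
a(A) = ½ (a(A) = A/((2*A)) = A*(1/(2*A)) = ½)
S(M) = √M/2
R(C, g) = g*(3 + g)
(R(3, 6)*(-10))*S(6) = ((6*(3 + 6))*(-10))*(√6/2) = ((6*9)*(-10))*(√6/2) = (54*(-10))*(√6/2) = -270*√6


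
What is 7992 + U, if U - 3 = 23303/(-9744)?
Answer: 11125711/1392 ≈ 7992.6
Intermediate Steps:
U = 847/1392 (U = 3 + 23303/(-9744) = 3 + 23303*(-1/9744) = 3 - 3329/1392 = 847/1392 ≈ 0.60848)
7992 + U = 7992 + 847/1392 = 11125711/1392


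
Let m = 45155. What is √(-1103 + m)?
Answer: 2*√11013 ≈ 209.89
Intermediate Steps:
√(-1103 + m) = √(-1103 + 45155) = √44052 = 2*√11013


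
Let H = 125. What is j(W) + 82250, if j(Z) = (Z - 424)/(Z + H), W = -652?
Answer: 43346826/527 ≈ 82252.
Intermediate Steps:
j(Z) = (-424 + Z)/(125 + Z) (j(Z) = (Z - 424)/(Z + 125) = (-424 + Z)/(125 + Z))
j(W) + 82250 = (-424 - 652)/(125 - 652) + 82250 = -1076/(-527) + 82250 = -1/527*(-1076) + 82250 = 1076/527 + 82250 = 43346826/527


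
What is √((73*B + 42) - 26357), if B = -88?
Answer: I*√32739 ≈ 180.94*I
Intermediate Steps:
√((73*B + 42) - 26357) = √((73*(-88) + 42) - 26357) = √((-6424 + 42) - 26357) = √(-6382 - 26357) = √(-32739) = I*√32739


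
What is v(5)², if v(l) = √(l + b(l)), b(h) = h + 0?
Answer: 10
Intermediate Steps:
b(h) = h
v(l) = √2*√l (v(l) = √(l + l) = √(2*l) = √2*√l)
v(5)² = (√2*√5)² = (√10)² = 10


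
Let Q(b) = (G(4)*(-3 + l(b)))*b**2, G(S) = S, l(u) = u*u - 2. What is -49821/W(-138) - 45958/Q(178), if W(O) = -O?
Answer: -16668735988169/46171002056 ≈ -361.02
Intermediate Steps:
l(u) = -2 + u**2 (l(u) = u**2 - 2 = -2 + u**2)
Q(b) = b**2*(-20 + 4*b**2) (Q(b) = (4*(-3 + (-2 + b**2)))*b**2 = (4*(-5 + b**2))*b**2 = (-20 + 4*b**2)*b**2 = b**2*(-20 + 4*b**2))
-49821/W(-138) - 45958/Q(178) = -49821/((-1*(-138))) - 45958*1/(126736*(-5 + 178**2)) = -49821/138 - 45958*1/(126736*(-5 + 31684)) = -49821*1/138 - 45958/(4*31684*31679) = -16607/46 - 45958/4014869744 = -16607/46 - 45958*1/4014869744 = -16607/46 - 22979/2007434872 = -16668735988169/46171002056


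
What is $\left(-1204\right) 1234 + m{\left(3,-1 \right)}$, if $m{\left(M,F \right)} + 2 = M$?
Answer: $-1485735$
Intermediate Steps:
$m{\left(M,F \right)} = -2 + M$
$\left(-1204\right) 1234 + m{\left(3,-1 \right)} = \left(-1204\right) 1234 + \left(-2 + 3\right) = -1485736 + 1 = -1485735$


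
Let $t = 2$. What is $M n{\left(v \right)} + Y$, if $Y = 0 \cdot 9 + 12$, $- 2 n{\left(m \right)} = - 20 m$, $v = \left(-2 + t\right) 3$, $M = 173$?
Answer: $12$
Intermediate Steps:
$v = 0$ ($v = \left(-2 + 2\right) 3 = 0 \cdot 3 = 0$)
$n{\left(m \right)} = 10 m$ ($n{\left(m \right)} = - \frac{\left(-20\right) m}{2} = 10 m$)
$Y = 12$ ($Y = 0 + 12 = 12$)
$M n{\left(v \right)} + Y = 173 \cdot 10 \cdot 0 + 12 = 173 \cdot 0 + 12 = 0 + 12 = 12$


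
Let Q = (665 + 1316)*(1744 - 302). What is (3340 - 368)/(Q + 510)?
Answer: 743/714278 ≈ 0.0010402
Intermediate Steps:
Q = 2856602 (Q = 1981*1442 = 2856602)
(3340 - 368)/(Q + 510) = (3340 - 368)/(2856602 + 510) = 2972/2857112 = 2972*(1/2857112) = 743/714278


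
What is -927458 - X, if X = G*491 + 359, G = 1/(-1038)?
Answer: -963073555/1038 ≈ -9.2782e+5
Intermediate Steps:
G = -1/1038 ≈ -0.00096339
X = 372151/1038 (X = -1/1038*491 + 359 = -491/1038 + 359 = 372151/1038 ≈ 358.53)
-927458 - X = -927458 - 1*372151/1038 = -927458 - 372151/1038 = -963073555/1038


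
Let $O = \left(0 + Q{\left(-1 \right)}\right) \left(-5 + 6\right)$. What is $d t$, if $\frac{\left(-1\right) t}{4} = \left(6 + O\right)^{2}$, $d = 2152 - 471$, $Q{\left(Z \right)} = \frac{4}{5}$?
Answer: $- \frac{7772944}{25} \approx -3.1092 \cdot 10^{5}$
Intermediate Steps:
$Q{\left(Z \right)} = \frac{4}{5}$ ($Q{\left(Z \right)} = 4 \cdot \frac{1}{5} = \frac{4}{5}$)
$O = \frac{4}{5}$ ($O = \left(0 + \frac{4}{5}\right) \left(-5 + 6\right) = \frac{4}{5} \cdot 1 = \frac{4}{5} \approx 0.8$)
$d = 1681$
$t = - \frac{4624}{25}$ ($t = - 4 \left(6 + \frac{4}{5}\right)^{2} = - 4 \left(\frac{34}{5}\right)^{2} = \left(-4\right) \frac{1156}{25} = - \frac{4624}{25} \approx -184.96$)
$d t = 1681 \left(- \frac{4624}{25}\right) = - \frac{7772944}{25}$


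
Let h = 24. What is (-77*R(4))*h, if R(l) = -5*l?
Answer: 36960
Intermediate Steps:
(-77*R(4))*h = -(-385)*4*24 = -77*(-20)*24 = 1540*24 = 36960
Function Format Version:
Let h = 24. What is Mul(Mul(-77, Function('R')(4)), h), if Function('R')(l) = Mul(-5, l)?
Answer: 36960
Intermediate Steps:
Mul(Mul(-77, Function('R')(4)), h) = Mul(Mul(-77, Mul(-5, 4)), 24) = Mul(Mul(-77, -20), 24) = Mul(1540, 24) = 36960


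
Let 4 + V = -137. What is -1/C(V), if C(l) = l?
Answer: 1/141 ≈ 0.0070922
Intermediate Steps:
V = -141 (V = -4 - 137 = -141)
-1/C(V) = -1/(-141) = -1*(-1/141) = 1/141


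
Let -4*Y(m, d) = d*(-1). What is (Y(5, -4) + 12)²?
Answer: 121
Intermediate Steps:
Y(m, d) = d/4 (Y(m, d) = -d*(-1)/4 = -(-1)*d/4 = d/4)
(Y(5, -4) + 12)² = ((¼)*(-4) + 12)² = (-1 + 12)² = 11² = 121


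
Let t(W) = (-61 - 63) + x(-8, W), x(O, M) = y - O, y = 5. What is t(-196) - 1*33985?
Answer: -34096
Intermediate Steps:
x(O, M) = 5 - O
t(W) = -111 (t(W) = (-61 - 63) + (5 - 1*(-8)) = -124 + (5 + 8) = -124 + 13 = -111)
t(-196) - 1*33985 = -111 - 1*33985 = -111 - 33985 = -34096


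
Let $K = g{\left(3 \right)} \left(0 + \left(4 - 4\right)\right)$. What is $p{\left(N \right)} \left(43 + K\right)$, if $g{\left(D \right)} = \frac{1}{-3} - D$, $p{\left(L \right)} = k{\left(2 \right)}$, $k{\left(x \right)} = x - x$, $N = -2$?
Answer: $0$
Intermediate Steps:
$k{\left(x \right)} = 0$
$p{\left(L \right)} = 0$
$g{\left(D \right)} = - \frac{1}{3} - D$
$K = 0$ ($K = \left(- \frac{1}{3} - 3\right) \left(0 + \left(4 - 4\right)\right) = - \frac{10 \left(0 + 0\right)}{3} = \left(- \frac{10}{3}\right) 0 = 0$)
$p{\left(N \right)} \left(43 + K\right) = 0 \left(43 + 0\right) = 0 \cdot 43 = 0$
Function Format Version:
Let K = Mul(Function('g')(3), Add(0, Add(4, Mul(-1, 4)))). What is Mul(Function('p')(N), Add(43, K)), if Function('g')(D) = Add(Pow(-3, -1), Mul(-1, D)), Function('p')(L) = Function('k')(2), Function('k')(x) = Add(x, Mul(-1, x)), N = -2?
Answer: 0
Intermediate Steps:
Function('k')(x) = 0
Function('p')(L) = 0
Function('g')(D) = Add(Rational(-1, 3), Mul(-1, D))
K = 0 (K = Mul(Add(Rational(-1, 3), Mul(-1, 3)), Add(0, Add(4, Mul(-1, 4)))) = Mul(Add(Rational(-1, 3), -3), Add(0, Add(4, -4))) = Mul(Rational(-10, 3), Add(0, 0)) = Mul(Rational(-10, 3), 0) = 0)
Mul(Function('p')(N), Add(43, K)) = Mul(0, Add(43, 0)) = Mul(0, 43) = 0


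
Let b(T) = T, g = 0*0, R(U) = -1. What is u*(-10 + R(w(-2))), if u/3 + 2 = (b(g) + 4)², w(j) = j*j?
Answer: -462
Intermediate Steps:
w(j) = j²
g = 0
u = 42 (u = -6 + 3*(0 + 4)² = -6 + 3*4² = -6 + 3*16 = -6 + 48 = 42)
u*(-10 + R(w(-2))) = 42*(-10 - 1) = 42*(-11) = -462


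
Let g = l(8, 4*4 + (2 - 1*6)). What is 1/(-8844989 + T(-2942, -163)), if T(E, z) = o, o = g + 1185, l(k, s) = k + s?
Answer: -1/8843784 ≈ -1.1307e-7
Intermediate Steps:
g = 20 (g = 8 + (4*4 + (2 - 1*6)) = 8 + (16 + (2 - 6)) = 8 + (16 - 4) = 8 + 12 = 20)
o = 1205 (o = 20 + 1185 = 1205)
T(E, z) = 1205
1/(-8844989 + T(-2942, -163)) = 1/(-8844989 + 1205) = 1/(-8843784) = -1/8843784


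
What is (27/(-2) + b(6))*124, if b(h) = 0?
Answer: -1674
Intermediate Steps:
(27/(-2) + b(6))*124 = (27/(-2) + 0)*124 = (27*(-1/2) + 0)*124 = (-27/2 + 0)*124 = -27/2*124 = -1674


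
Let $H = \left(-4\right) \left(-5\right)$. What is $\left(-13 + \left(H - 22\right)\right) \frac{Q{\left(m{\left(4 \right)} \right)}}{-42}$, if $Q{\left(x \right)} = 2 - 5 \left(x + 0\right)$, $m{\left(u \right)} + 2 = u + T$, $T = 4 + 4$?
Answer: $- \frac{120}{7} \approx -17.143$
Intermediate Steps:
$H = 20$
$T = 8$
$m{\left(u \right)} = 6 + u$ ($m{\left(u \right)} = -2 + \left(u + 8\right) = -2 + \left(8 + u\right) = 6 + u$)
$Q{\left(x \right)} = 2 - 5 x$
$\left(-13 + \left(H - 22\right)\right) \frac{Q{\left(m{\left(4 \right)} \right)}}{-42} = \left(-13 + \left(20 - 22\right)\right) \frac{2 - 5 \left(6 + 4\right)}{-42} = \left(-13 + \left(20 - 22\right)\right) \left(2 - 50\right) \left(- \frac{1}{42}\right) = \left(-13 - 2\right) \left(2 - 50\right) \left(- \frac{1}{42}\right) = - 15 \left(\left(-48\right) \left(- \frac{1}{42}\right)\right) = \left(-15\right) \frac{8}{7} = - \frac{120}{7}$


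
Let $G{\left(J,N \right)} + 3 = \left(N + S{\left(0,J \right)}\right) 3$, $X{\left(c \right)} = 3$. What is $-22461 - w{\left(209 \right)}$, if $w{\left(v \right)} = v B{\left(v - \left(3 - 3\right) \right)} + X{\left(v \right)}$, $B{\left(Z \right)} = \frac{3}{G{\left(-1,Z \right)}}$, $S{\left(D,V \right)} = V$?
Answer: $- \frac{4650257}{207} \approx -22465.0$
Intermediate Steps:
$G{\left(J,N \right)} = -3 + 3 J + 3 N$ ($G{\left(J,N \right)} = -3 + \left(N + J\right) 3 = -3 + \left(J + N\right) 3 = -3 + \left(3 J + 3 N\right) = -3 + 3 J + 3 N$)
$B{\left(Z \right)} = \frac{3}{-6 + 3 Z}$ ($B{\left(Z \right)} = \frac{3}{-3 + 3 \left(-1\right) + 3 Z} = \frac{3}{-3 - 3 + 3 Z} = \frac{3}{-6 + 3 Z}$)
$w{\left(v \right)} = 3 + \frac{v}{-2 + v}$ ($w{\left(v \right)} = \frac{v}{-2 - \left(3 - 3 - v\right)} + 3 = \frac{v}{-2 + \left(v - \left(3 - 3\right)\right)} + 3 = \frac{v}{-2 + \left(v - 0\right)} + 3 = \frac{v}{-2 + \left(v + 0\right)} + 3 = \frac{v}{-2 + v} + 3 = 3 + \frac{v}{-2 + v}$)
$-22461 - w{\left(209 \right)} = -22461 - \frac{2 \left(-3 + 2 \cdot 209\right)}{-2 + 209} = -22461 - \frac{2 \left(-3 + 418\right)}{207} = -22461 - 2 \cdot \frac{1}{207} \cdot 415 = -22461 - \frac{830}{207} = - \frac{4650257}{207}$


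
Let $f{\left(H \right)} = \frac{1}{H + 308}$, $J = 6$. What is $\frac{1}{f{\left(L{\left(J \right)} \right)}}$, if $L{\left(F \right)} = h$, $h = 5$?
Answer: $313$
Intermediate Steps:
$L{\left(F \right)} = 5$
$f{\left(H \right)} = \frac{1}{308 + H}$
$\frac{1}{f{\left(L{\left(J \right)} \right)}} = \frac{1}{\frac{1}{308 + 5}} = \frac{1}{\frac{1}{313}} = 313$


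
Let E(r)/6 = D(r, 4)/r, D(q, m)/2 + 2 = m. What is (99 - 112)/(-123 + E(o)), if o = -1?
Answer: 13/147 ≈ 0.088435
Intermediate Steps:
D(q, m) = -4 + 2*m
E(r) = 24/r (E(r) = 6*((-4 + 2*4)/r) = 6*((-4 + 8)/r) = 6*(4/r) = 24/r)
(99 - 112)/(-123 + E(o)) = (99 - 112)/(-123 + 24/(-1)) = -13/(-123 + 24*(-1)) = -13/(-123 - 24) = -13/(-147) = -13*(-1/147) = 13/147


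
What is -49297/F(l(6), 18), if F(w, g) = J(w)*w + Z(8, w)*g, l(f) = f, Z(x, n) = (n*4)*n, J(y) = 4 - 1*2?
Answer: -49297/2604 ≈ -18.931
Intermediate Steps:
J(y) = 2 (J(y) = 4 - 2 = 2)
Z(x, n) = 4*n² (Z(x, n) = (4*n)*n = 4*n²)
F(w, g) = 2*w + 4*g*w² (F(w, g) = 2*w + (4*w²)*g = 2*w + 4*g*w²)
-49297/F(l(6), 18) = -49297*1/(12*(1 + 2*18*6)) = -49297*1/(12*(1 + 216)) = -49297/(2*6*217) = -49297/2604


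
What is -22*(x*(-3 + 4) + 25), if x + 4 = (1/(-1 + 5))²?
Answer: -3707/8 ≈ -463.38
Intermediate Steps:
x = -63/16 (x = -4 + (1/(-1 + 5))² = -4 + (1/4)² = -4 + (¼)² = -4 + 1/16 = -63/16 ≈ -3.9375)
-22*(x*(-3 + 4) + 25) = -22*(-63*(-3 + 4)/16 + 25) = -22*(-63/16*1 + 25) = -22*(-63/16 + 25) = -22*337/16 = -3707/8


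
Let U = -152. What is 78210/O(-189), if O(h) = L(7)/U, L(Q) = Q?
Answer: -11887920/7 ≈ -1.6983e+6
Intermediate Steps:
O(h) = -7/152 (O(h) = 7/(-152) = 7*(-1/152) = -7/152)
78210/O(-189) = 78210/(-7/152) = 78210*(-152/7) = -11887920/7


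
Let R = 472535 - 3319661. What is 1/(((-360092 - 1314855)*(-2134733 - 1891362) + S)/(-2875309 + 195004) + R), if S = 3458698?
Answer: -2680305/14374665254093 ≈ -1.8646e-7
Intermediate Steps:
R = -2847126
1/(((-360092 - 1314855)*(-2134733 - 1891362) + S)/(-2875309 + 195004) + R) = 1/(((-360092 - 1314855)*(-2134733 - 1891362) + 3458698)/(-2875309 + 195004) - 2847126) = 1/((-1674947*(-4026095) + 3458698)/(-2680305) - 2847126) = 1/((6743495741965 + 3458698)*(-1/2680305) - 2847126) = 1/(6743499200663*(-1/2680305) - 2847126) = 1/(-6743499200663/2680305 - 2847126) = 1/(-14374665254093/2680305) = -2680305/14374665254093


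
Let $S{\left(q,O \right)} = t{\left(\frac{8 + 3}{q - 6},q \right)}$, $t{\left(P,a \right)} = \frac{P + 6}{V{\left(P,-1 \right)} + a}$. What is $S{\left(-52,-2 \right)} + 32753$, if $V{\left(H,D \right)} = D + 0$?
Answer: $\frac{100682385}{3074} \approx 32753.0$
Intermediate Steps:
$V{\left(H,D \right)} = D$
$t{\left(P,a \right)} = \frac{6 + P}{-1 + a}$ ($t{\left(P,a \right)} = \frac{P + 6}{-1 + a} = \frac{6 + P}{-1 + a}$)
$S{\left(q,O \right)} = \frac{6 + \frac{11}{-6 + q}}{-1 + q}$ ($S{\left(q,O \right)} = \frac{6 + \frac{8 + 3}{q - 6}}{-1 + q} = \frac{6 + \frac{11}{-6 + q}}{-1 + q}$)
$S{\left(-52,-2 \right)} + 32753 = \frac{-25 + 6 \left(-52\right)}{\left(-1 - 52\right) \left(-6 - 52\right)} + 32753 = \frac{-25 - 312}{\left(-53\right) \left(-58\right)} + 32753 = \left(- \frac{1}{53}\right) \left(- \frac{1}{58}\right) \left(-337\right) + 32753 = - \frac{337}{3074} + 32753 = \frac{100682385}{3074}$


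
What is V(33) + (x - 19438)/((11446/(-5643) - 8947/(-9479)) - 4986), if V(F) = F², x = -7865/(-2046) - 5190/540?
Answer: 9037763054670108/8269533146405 ≈ 1092.9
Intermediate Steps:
x = -1609/279 (x = -7865*(-1/2046) - 5190*1/540 = 715/186 - 173/18 = -1609/279 ≈ -5.7670)
V(33) + (x - 19438)/((11446/(-5643) - 8947/(-9479)) - 4986) = 33² + (-1609/279 - 19438)/((11446/(-5643) - 8947/(-9479)) - 4986) = 1089 - 5424811/(279*((11446*(-1/5643) - 8947*(-1/9479)) - 4986)) = 1089 - 5424811/(279*((-11446/5643 + 8947/9479) - 4986)) = 1089 - 5424811/(279*(-58008713/53489997 - 4986)) = 1089 - 5424811/(279*(-266759133755/53489997)) = 1089 - 5424811/279*(-53489997/266759133755) = 1089 + 32241458235063/8269533146405 = 9037763054670108/8269533146405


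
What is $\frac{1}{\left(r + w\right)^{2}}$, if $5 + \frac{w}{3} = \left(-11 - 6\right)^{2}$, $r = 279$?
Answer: $\frac{1}{1279161} \approx 7.8176 \cdot 10^{-7}$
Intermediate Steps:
$w = 852$ ($w = -15 + 3 \left(-11 - 6\right)^{2} = -15 + 3 \left(-17\right)^{2} = -15 + 3 \cdot 289 = -15 + 867 = 852$)
$\frac{1}{\left(r + w\right)^{2}} = \frac{1}{\left(279 + 852\right)^{2}} = \frac{1}{1131^{2}} = \frac{1}{1279161}$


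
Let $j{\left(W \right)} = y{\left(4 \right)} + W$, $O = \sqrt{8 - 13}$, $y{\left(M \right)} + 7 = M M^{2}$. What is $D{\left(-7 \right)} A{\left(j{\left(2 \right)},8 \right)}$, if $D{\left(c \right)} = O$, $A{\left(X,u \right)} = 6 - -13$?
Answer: $19 i \sqrt{5} \approx 42.485 i$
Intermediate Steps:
$y{\left(M \right)} = -7 + M^{3}$ ($y{\left(M \right)} = -7 + M M^{2} = -7 + M^{3}$)
$O = i \sqrt{5}$ ($O = \sqrt{-5} = i \sqrt{5} \approx 2.2361 i$)
$j{\left(W \right)} = 57 + W$ ($j{\left(W \right)} = \left(-7 + 4^{3}\right) + W = \left(-7 + 64\right) + W = 57 + W$)
$A{\left(X,u \right)} = 19$ ($A{\left(X,u \right)} = 6 + 13 = 19$)
$D{\left(c \right)} = i \sqrt{5}$
$D{\left(-7 \right)} A{\left(j{\left(2 \right)},8 \right)} = i \sqrt{5} \cdot 19 = 19 i \sqrt{5}$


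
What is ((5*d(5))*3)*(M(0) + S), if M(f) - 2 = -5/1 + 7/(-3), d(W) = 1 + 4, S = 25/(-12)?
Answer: -2225/4 ≈ -556.25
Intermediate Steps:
S = -25/12 (S = 25*(-1/12) = -25/12 ≈ -2.0833)
d(W) = 5
M(f) = -16/3 (M(f) = 2 + (-5/1 + 7/(-3)) = 2 + (-5*1 + 7*(-⅓)) = 2 + (-5 - 7/3) = 2 - 22/3 = -16/3)
((5*d(5))*3)*(M(0) + S) = ((5*5)*3)*(-16/3 - 25/12) = (25*3)*(-89/12) = 75*(-89/12) = -2225/4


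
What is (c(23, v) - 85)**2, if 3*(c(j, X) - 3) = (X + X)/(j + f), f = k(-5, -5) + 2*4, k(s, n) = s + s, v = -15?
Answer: 2999824/441 ≈ 6802.3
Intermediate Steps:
k(s, n) = 2*s
f = -2 (f = 2*(-5) + 2*4 = -10 + 8 = -2)
c(j, X) = 3 + 2*X/(3*(-2 + j)) (c(j, X) = 3 + ((X + X)/(j - 2))/3 = 3 + ((2*X)/(-2 + j))/3 = 3 + (2*X/(-2 + j))/3 = 3 + 2*X/(3*(-2 + j)))
(c(23, v) - 85)**2 = ((-18 + 2*(-15) + 9*23)/(3*(-2 + 23)) - 85)**2 = ((1/3)*(-18 - 30 + 207)/21 - 85)**2 = ((1/3)*(1/21)*159 - 85)**2 = (53/21 - 85)**2 = (-1732/21)**2 = 2999824/441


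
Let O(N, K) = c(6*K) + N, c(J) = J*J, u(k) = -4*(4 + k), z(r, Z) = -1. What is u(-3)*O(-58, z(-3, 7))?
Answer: 88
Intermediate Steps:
u(k) = -16 - 4*k
c(J) = J**2
O(N, K) = N + 36*K**2 (O(N, K) = (6*K)**2 + N = 36*K**2 + N = N + 36*K**2)
u(-3)*O(-58, z(-3, 7)) = (-16 - 4*(-3))*(-58 + 36*(-1)**2) = (-16 + 12)*(-58 + 36*1) = -4*(-58 + 36) = -4*(-22) = 88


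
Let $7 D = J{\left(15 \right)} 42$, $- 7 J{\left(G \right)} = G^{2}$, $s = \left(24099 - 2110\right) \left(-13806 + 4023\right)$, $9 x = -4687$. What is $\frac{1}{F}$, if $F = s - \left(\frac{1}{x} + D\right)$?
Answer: $- \frac{32809}{7057812831570} \approx -4.6486 \cdot 10^{-9}$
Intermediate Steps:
$x = - \frac{4687}{9}$ ($x = \frac{1}{9} \left(-4687\right) = - \frac{4687}{9} \approx -520.78$)
$s = -215118387$ ($s = 21989 \left(-9783\right) = -215118387$)
$J{\left(G \right)} = - \frac{G^{2}}{7}$
$D = - \frac{1350}{7}$ ($D = \frac{- \frac{15^{2}}{7} \cdot 42}{7} = \frac{\left(- \frac{1}{7}\right) 225 \cdot 42}{7} = \frac{\left(- \frac{225}{7}\right) 42}{7} = \frac{1}{7} \left(-1350\right) = - \frac{1350}{7} \approx -192.86$)
$F = - \frac{7057812831570}{32809}$ ($F = -215118387 - \left(\frac{1}{- \frac{4687}{9}} - \frac{1350}{7}\right) = -215118387 - \left(- \frac{9}{4687} - \frac{1350}{7}\right) = -215118387 - - \frac{6327513}{32809} = -215118387 + \frac{6327513}{32809} = - \frac{7057812831570}{32809} \approx -2.1512 \cdot 10^{8}$)
$\frac{1}{F} = \frac{1}{- \frac{7057812831570}{32809}} = - \frac{32809}{7057812831570}$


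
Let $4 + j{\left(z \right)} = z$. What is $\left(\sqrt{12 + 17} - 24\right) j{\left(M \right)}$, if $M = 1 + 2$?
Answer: $24 - \sqrt{29} \approx 18.615$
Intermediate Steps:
$M = 3$
$j{\left(z \right)} = -4 + z$
$\left(\sqrt{12 + 17} - 24\right) j{\left(M \right)} = \left(\sqrt{12 + 17} - 24\right) \left(-4 + 3\right) = \left(\sqrt{29} - 24\right) \left(-1\right) = \left(-24 + \sqrt{29}\right) \left(-1\right) = 24 - \sqrt{29}$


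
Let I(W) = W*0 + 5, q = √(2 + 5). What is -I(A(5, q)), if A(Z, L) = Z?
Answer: -5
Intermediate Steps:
q = √7 ≈ 2.6458
I(W) = 5 (I(W) = 0 + 5 = 5)
-I(A(5, q)) = -1*5 = -5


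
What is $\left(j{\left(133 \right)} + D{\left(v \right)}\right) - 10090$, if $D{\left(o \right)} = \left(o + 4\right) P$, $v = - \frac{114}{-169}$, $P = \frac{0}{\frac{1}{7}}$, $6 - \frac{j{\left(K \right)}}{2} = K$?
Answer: $-10344$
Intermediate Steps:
$j{\left(K \right)} = 12 - 2 K$
$P = 0$ ($P = 0 \frac{1}{\frac{1}{7}} = 0 \cdot 7 = 0$)
$v = \frac{114}{169}$ ($v = \left(-114\right) \left(- \frac{1}{169}\right) = \frac{114}{169} \approx 0.67456$)
$D{\left(o \right)} = 0$ ($D{\left(o \right)} = \left(o + 4\right) 0 = \left(4 + o\right) 0 = 0$)
$\left(j{\left(133 \right)} + D{\left(v \right)}\right) - 10090 = \left(\left(12 - 266\right) + 0\right) - 10090 = \left(-254 + 0\right) - 10090 = -254 - 10090 = -10344$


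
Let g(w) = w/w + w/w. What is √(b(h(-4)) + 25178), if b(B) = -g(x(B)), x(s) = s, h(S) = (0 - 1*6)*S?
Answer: 2*√6294 ≈ 158.67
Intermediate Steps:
h(S) = -6*S (h(S) = (0 - 6)*S = -6*S)
g(w) = 2 (g(w) = 1 + 1 = 2)
b(B) = -2 (b(B) = -1*2 = -2)
√(b(h(-4)) + 25178) = √(-2 + 25178) = √25176 = 2*√6294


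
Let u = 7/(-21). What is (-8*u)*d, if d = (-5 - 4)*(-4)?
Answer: 96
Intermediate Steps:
d = 36 (d = -9*(-4) = 36)
u = -1/3 (u = 7*(-1/21) = -1/3 ≈ -0.33333)
(-8*u)*d = -8*(-1/3)*36 = (8/3)*36 = 96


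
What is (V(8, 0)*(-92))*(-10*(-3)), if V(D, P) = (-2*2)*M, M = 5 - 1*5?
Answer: 0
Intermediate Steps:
M = 0 (M = 5 - 5 = 0)
V(D, P) = 0 (V(D, P) = -2*2*0 = -4*0 = 0)
(V(8, 0)*(-92))*(-10*(-3)) = (0*(-92))*(-10*(-3)) = 0*30 = 0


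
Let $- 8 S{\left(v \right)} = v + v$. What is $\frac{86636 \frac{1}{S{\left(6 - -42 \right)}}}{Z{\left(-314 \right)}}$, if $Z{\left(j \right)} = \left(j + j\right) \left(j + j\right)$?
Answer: $- \frac{21659}{1183152} \approx -0.018306$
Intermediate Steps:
$Z{\left(j \right)} = 4 j^{2}$ ($Z{\left(j \right)} = 2 j 2 j = 4 j^{2}$)
$S{\left(v \right)} = - \frac{v}{4}$ ($S{\left(v \right)} = - \frac{v + v}{8} = - \frac{2 v}{8} = - \frac{v}{4}$)
$\frac{86636 \frac{1}{S{\left(6 - -42 \right)}}}{Z{\left(-314 \right)}} = \frac{86636 \frac{1}{\left(- \frac{1}{4}\right) \left(6 - -42\right)}}{4 \left(-314\right)^{2}} = \frac{86636 \frac{1}{\left(- \frac{1}{4}\right) \left(6 + 42\right)}}{4 \cdot 98596} = \frac{86636 \frac{1}{\left(- \frac{1}{4}\right) 48}}{394384} = \frac{86636}{-12} \cdot \frac{1}{394384} = 86636 \left(- \frac{1}{12}\right) \frac{1}{394384} = \left(- \frac{21659}{3}\right) \frac{1}{394384} = - \frac{21659}{1183152}$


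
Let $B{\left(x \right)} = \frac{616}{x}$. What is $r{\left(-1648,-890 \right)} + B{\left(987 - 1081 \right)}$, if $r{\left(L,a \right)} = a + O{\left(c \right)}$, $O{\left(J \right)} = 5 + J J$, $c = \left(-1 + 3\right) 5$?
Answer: $- \frac{37203}{47} \approx -791.55$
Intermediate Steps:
$c = 10$ ($c = 2 \cdot 5 = 10$)
$O{\left(J \right)} = 5 + J^{2}$
$r{\left(L,a \right)} = 105 + a$ ($r{\left(L,a \right)} = a + \left(5 + 10^{2}\right) = a + \left(5 + 100\right) = a + 105 = 105 + a$)
$r{\left(-1648,-890 \right)} + B{\left(987 - 1081 \right)} = \left(105 - 890\right) + \frac{616}{987 - 1081} = -785 + \frac{616}{987 - 1081} = -785 + \frac{616}{-94} = -785 + 616 \left(- \frac{1}{94}\right) = -785 - \frac{308}{47} = - \frac{37203}{47}$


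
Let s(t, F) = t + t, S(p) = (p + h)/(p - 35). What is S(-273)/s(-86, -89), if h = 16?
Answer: -257/52976 ≈ -0.0048513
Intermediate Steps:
S(p) = (16 + p)/(-35 + p) (S(p) = (p + 16)/(p - 35) = (16 + p)/(-35 + p))
s(t, F) = 2*t
S(-273)/s(-86, -89) = ((16 - 273)/(-35 - 273))/((2*(-86))) = (-257/(-308))/(-172) = -1/308*(-257)*(-1/172) = (257/308)*(-1/172) = -257/52976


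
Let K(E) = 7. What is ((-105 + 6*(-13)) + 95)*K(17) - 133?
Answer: -749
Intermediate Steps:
((-105 + 6*(-13)) + 95)*K(17) - 133 = ((-105 + 6*(-13)) + 95)*7 - 133 = ((-105 - 78) + 95)*7 - 133 = (-183 + 95)*7 - 133 = -88*7 - 133 = -616 - 133 = -749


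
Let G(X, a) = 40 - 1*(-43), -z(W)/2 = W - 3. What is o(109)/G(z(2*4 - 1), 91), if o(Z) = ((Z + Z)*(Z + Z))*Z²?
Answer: 564632644/83 ≈ 6.8028e+6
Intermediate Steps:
z(W) = 6 - 2*W (z(W) = -2*(W - 3) = -2*(-3 + W) = 6 - 2*W)
G(X, a) = 83 (G(X, a) = 40 + 43 = 83)
o(Z) = 4*Z⁴ (o(Z) = ((2*Z)*(2*Z))*Z² = (4*Z²)*Z² = 4*Z⁴)
o(109)/G(z(2*4 - 1), 91) = (4*109⁴)/83 = (4*141158161)*(1/83) = 564632644*(1/83) = 564632644/83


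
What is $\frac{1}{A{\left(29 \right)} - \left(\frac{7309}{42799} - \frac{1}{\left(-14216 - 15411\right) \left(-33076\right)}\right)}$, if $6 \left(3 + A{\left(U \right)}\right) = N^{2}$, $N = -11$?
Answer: $\frac{125821696688844}{2138451924089815} \approx 0.058838$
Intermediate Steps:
$A{\left(U \right)} = \frac{103}{6}$ ($A{\left(U \right)} = -3 + \frac{\left(-11\right)^{2}}{6} = -3 + \frac{1}{6} \cdot 121 = -3 + \frac{121}{6} = \frac{103}{6}$)
$\frac{1}{A{\left(29 \right)} - \left(\frac{7309}{42799} - \frac{1}{\left(-14216 - 15411\right) \left(-33076\right)}\right)} = \frac{1}{\frac{103}{6} - \left(\frac{7309}{42799} - \frac{1}{\left(-14216 - 15411\right) \left(-33076\right)}\right)} = \frac{1}{\frac{103}{6} - \left(\frac{7309}{42799} - \frac{1}{-29627} \left(- \frac{1}{33076}\right)\right)} = \frac{1}{\frac{103}{6} - \frac{7162400800669}{41940565562948}} = \frac{1}{\frac{2138451924089815}{125821696688844}} = \frac{125821696688844}{2138451924089815}$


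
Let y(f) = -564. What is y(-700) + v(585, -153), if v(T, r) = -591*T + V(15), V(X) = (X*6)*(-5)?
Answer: -346749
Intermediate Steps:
V(X) = -30*X (V(X) = (6*X)*(-5) = -30*X)
v(T, r) = -450 - 591*T (v(T, r) = -591*T - 30*15 = -591*T - 450 = -450 - 591*T)
y(-700) + v(585, -153) = -564 + (-450 - 591*585) = -564 + (-450 - 345735) = -564 - 346185 = -346749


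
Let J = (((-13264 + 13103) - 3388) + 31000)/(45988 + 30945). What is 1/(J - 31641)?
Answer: -76933/2434209602 ≈ -3.1605e-5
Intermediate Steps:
J = 27451/76933 (J = ((-161 - 3388) + 31000)/76933 = (-3549 + 31000)*(1/76933) = 27451*(1/76933) = 27451/76933 ≈ 0.35682)
1/(J - 31641) = 1/(27451/76933 - 31641) = 1/(-2434209602/76933) = -76933/2434209602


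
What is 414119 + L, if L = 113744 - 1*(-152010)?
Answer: 679873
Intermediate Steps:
L = 265754 (L = 113744 + 152010 = 265754)
414119 + L = 414119 + 265754 = 679873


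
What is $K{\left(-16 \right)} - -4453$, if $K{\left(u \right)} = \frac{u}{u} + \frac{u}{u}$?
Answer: $4455$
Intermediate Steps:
$K{\left(u \right)} = 2$ ($K{\left(u \right)} = 1 + 1 = 2$)
$K{\left(-16 \right)} - -4453 = 2 - -4453 = 2 + 4453 = 4455$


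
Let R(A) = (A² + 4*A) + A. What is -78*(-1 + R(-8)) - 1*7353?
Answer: -9147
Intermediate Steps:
R(A) = A² + 5*A
-78*(-1 + R(-8)) - 1*7353 = -78*(-1 - 8*(5 - 8)) - 1*7353 = -78*(-1 - 8*(-3)) - 7353 = -78*(-1 + 24) - 7353 = -78*23 - 7353 = -1794 - 7353 = -9147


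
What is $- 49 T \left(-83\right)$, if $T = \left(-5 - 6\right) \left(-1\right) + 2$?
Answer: $52871$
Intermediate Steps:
$T = 13$ ($T = \left(-5 - 6\right) \left(-1\right) + 2 = \left(-11\right) \left(-1\right) + 2 = 11 + 2 = 13$)
$- 49 T \left(-83\right) = \left(-49\right) 13 \left(-83\right) = \left(-637\right) \left(-83\right) = 52871$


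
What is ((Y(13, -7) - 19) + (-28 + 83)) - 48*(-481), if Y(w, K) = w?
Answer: 23137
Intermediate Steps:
((Y(13, -7) - 19) + (-28 + 83)) - 48*(-481) = ((13 - 19) + (-28 + 83)) - 48*(-481) = (-6 + 55) + 23088 = 49 + 23088 = 23137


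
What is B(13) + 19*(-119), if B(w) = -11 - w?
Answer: -2285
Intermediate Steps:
B(13) + 19*(-119) = (-11 - 1*13) + 19*(-119) = (-11 - 13) - 2261 = -24 - 2261 = -2285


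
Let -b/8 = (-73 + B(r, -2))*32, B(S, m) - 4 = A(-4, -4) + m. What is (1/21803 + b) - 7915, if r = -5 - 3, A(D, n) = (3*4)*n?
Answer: 491635848/21803 ≈ 22549.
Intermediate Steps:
A(D, n) = 12*n
r = -8
B(S, m) = -44 + m (B(S, m) = 4 + (12*(-4) + m) = 4 + (-48 + m) = -44 + m)
b = 30464 (b = -8*(-73 + (-44 - 2))*32 = -8*(-73 - 46)*32 = -(-952)*32 = -8*(-3808) = 30464)
(1/21803 + b) - 7915 = (1/21803 + 30464) - 7915 = 664206593/21803 - 7915 = 491635848/21803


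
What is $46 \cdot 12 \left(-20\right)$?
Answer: $-11040$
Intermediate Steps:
$46 \cdot 12 \left(-20\right) = 552 \left(-20\right) = -11040$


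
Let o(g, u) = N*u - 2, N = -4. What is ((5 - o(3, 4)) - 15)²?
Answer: 64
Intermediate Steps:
o(g, u) = -2 - 4*u (o(g, u) = -4*u - 2 = -2 - 4*u)
((5 - o(3, 4)) - 15)² = ((5 - (-2 - 4*4)) - 15)² = ((5 - (-2 - 16)) - 15)² = ((5 - 1*(-18)) - 15)² = ((5 + 18) - 15)² = (23 - 15)² = 8² = 64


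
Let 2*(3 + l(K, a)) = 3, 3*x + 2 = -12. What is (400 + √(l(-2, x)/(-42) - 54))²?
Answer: (5600 + I*√10577)²/196 ≈ 1.5995e+5 + 5876.8*I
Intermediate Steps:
x = -14/3 (x = -⅔ + (⅓)*(-12) = -⅔ - 4 = -14/3 ≈ -4.6667)
l(K, a) = -3/2 (l(K, a) = -3 + (½)*3 = -3 + 3/2 = -3/2)
(400 + √(l(-2, x)/(-42) - 54))² = (400 + √(-3/2/(-42) - 54))² = (400 + √(-3/2*(-1/42) - 54))² = (400 + √(1/28 - 54))² = (400 + √(-1511/28))² = (400 + I*√10577/14)²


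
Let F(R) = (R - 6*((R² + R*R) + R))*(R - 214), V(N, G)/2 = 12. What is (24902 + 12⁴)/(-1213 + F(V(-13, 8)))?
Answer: 45638/1334867 ≈ 0.034189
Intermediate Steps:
V(N, G) = 24 (V(N, G) = 2*12 = 24)
F(R) = (-214 + R)*(-12*R² - 5*R) (F(R) = (R - 6*((R² + R²) + R))*(-214 + R) = (R - 6*(2*R² + R))*(-214 + R) = (R - 6*(R + 2*R²))*(-214 + R) = (R + (-12*R² - 6*R))*(-214 + R) = (-12*R² - 5*R)*(-214 + R) = (-214 + R)*(-12*R² - 5*R))
(24902 + 12⁴)/(-1213 + F(V(-13, 8))) = (24902 + 12⁴)/(-1213 + 24*(1070 - 12*24² + 2563*24)) = (24902 + 20736)/(-1213 + 24*(1070 - 12*576 + 61512)) = 45638/(-1213 + 24*(1070 - 6912 + 61512)) = 45638/(-1213 + 24*55670) = 45638/(-1213 + 1336080) = 45638/1334867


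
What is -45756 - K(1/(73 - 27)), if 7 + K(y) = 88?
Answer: -45837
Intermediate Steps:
K(y) = 81 (K(y) = -7 + 88 = 81)
-45756 - K(1/(73 - 27)) = -45756 - 1*81 = -45756 - 81 = -45837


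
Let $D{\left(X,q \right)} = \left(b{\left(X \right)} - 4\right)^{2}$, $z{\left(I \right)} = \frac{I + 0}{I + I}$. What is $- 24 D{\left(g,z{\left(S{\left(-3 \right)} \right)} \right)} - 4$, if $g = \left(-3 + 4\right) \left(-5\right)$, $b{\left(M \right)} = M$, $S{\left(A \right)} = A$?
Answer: $-1948$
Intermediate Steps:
$g = -5$ ($g = 1 \left(-5\right) = -5$)
$z{\left(I \right)} = \frac{1}{2}$ ($z{\left(I \right)} = \frac{I}{2 I} = I \frac{1}{2 I} = \frac{1}{2}$)
$D{\left(X,q \right)} = \left(-4 + X\right)^{2}$ ($D{\left(X,q \right)} = \left(X - 4\right)^{2} = \left(-4 + X\right)^{2}$)
$- 24 D{\left(g,z{\left(S{\left(-3 \right)} \right)} \right)} - 4 = - 24 \left(-4 - 5\right)^{2} - 4 = - 24 \left(-9\right)^{2} - 4 = \left(-24\right) 81 - 4 = -1944 - 4 = -1948$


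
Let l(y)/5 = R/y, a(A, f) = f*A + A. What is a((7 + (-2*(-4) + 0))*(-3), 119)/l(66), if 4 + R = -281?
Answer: 4752/19 ≈ 250.11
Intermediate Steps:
R = -285 (R = -4 - 281 = -285)
a(A, f) = A + A*f (a(A, f) = A*f + A = A + A*f)
l(y) = -1425/y (l(y) = 5*(-285/y) = -1425/y)
a((7 + (-2*(-4) + 0))*(-3), 119)/l(66) = (((7 + (-2*(-4) + 0))*(-3))*(1 + 119))/((-1425/66)) = (((7 + (8 + 0))*(-3))*120)/((-1425*1/66)) = (((7 + 8)*(-3))*120)/(-475/22) = ((15*(-3))*120)*(-22/475) = -45*120*(-22/475) = -5400*(-22/475) = 4752/19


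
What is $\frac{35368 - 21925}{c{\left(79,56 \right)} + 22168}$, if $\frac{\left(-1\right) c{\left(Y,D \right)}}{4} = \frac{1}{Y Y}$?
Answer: $\frac{27965921}{46116828} \approx 0.60641$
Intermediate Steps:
$c{\left(Y,D \right)} = - \frac{4}{Y^{2}}$ ($c{\left(Y,D \right)} = - \frac{4}{Y Y} = - \frac{4}{Y^{2}}$)
$\frac{35368 - 21925}{c{\left(79,56 \right)} + 22168} = \frac{35368 - 21925}{- \frac{4}{6241} + 22168} = \frac{13443}{\left(-4\right) \frac{1}{6241} + 22168} = \frac{13443}{- \frac{4}{6241} + 22168} = \frac{13443}{\frac{138350484}{6241}} = 13443 \cdot \frac{6241}{138350484} = \frac{27965921}{46116828}$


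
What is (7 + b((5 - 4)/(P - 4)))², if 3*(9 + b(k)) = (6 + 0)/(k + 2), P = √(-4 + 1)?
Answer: 24*(I + √3)/(28*√3 + 37*I) ≈ 0.78044 - 0.10054*I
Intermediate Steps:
P = I*√3 (P = √(-3) = I*√3 ≈ 1.732*I)
b(k) = -9 + 2/(2 + k) (b(k) = -9 + ((6 + 0)/(k + 2))/3 = -9 + (6/(2 + k))/3 = -9 + 2/(2 + k))
(7 + b((5 - 4)/(P - 4)))² = (7 + (-16 - 9*(5 - 4)/(I*√3 - 4))/(2 + (5 - 4)/(I*√3 - 4)))² = (7 + (-16 - 9/(-4 + I*√3))/(2 + 1/(-4 + I*√3)))²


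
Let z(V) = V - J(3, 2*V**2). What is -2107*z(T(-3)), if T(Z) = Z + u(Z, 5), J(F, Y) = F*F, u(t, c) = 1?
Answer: 23177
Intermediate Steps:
J(F, Y) = F**2
T(Z) = 1 + Z (T(Z) = Z + 1 = 1 + Z)
z(V) = -9 + V (z(V) = V - 1*3**2 = V - 1*9 = V - 9 = -9 + V)
-2107*z(T(-3)) = -2107*(-9 + (1 - 3)) = -2107*(-9 - 2) = -2107*(-11) = 23177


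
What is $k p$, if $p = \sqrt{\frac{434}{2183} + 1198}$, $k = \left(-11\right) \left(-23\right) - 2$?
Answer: $\frac{502 \sqrt{1427500811}}{2183} \approx 8688.4$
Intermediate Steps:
$k = 251$ ($k = 253 - 2 = 251$)
$p = \frac{2 \sqrt{1427500811}}{2183}$ ($p = \sqrt{434 \cdot \frac{1}{2183} + 1198} = \sqrt{\frac{434}{2183} + 1198} = \sqrt{\frac{2615668}{2183}} = \frac{2 \sqrt{1427500811}}{2183} \approx 34.615$)
$k p = 251 \frac{2 \sqrt{1427500811}}{2183} = \frac{502 \sqrt{1427500811}}{2183}$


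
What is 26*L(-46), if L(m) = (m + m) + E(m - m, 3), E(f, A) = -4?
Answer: -2496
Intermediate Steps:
L(m) = -4 + 2*m (L(m) = (m + m) - 4 = 2*m - 4 = -4 + 2*m)
26*L(-46) = 26*(-4 + 2*(-46)) = 26*(-4 - 92) = 26*(-96) = -2496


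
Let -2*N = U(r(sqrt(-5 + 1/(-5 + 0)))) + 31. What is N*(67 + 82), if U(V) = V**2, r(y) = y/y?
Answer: -2384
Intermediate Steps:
r(y) = 1
N = -16 (N = -(1**2 + 31)/2 = -(1 + 31)/2 = -1/2*32 = -16)
N*(67 + 82) = -16*(67 + 82) = -16*149 = -2384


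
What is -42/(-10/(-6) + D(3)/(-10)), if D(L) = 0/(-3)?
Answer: -126/5 ≈ -25.200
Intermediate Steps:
D(L) = 0 (D(L) = 0*(-⅓) = 0)
-42/(-10/(-6) + D(3)/(-10)) = -42/(-10/(-6) + 0/(-10)) = -42/(-10*(-⅙) + 0*(-⅒)) = -42/(5/3 + 0) = -42/(5/3) = (⅗)*(-42) = -126/5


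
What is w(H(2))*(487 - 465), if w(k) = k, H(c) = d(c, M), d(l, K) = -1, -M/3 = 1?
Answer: -22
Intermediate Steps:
M = -3 (M = -3*1 = -3)
H(c) = -1
w(H(2))*(487 - 465) = -(487 - 465) = -1*22 = -22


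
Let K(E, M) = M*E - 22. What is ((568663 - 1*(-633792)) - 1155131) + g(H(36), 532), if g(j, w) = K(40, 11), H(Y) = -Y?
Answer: 47742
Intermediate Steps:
K(E, M) = -22 + E*M (K(E, M) = E*M - 22 = -22 + E*M)
g(j, w) = 418 (g(j, w) = -22 + 40*11 = -22 + 440 = 418)
((568663 - 1*(-633792)) - 1155131) + g(H(36), 532) = ((568663 - 1*(-633792)) - 1155131) + 418 = ((568663 + 633792) - 1155131) + 418 = (1202455 - 1155131) + 418 = 47324 + 418 = 47742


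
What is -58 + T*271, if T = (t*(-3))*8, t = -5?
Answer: 32462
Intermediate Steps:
T = 120 (T = -5*(-3)*8 = 15*8 = 120)
-58 + T*271 = -58 + 120*271 = -58 + 32520 = 32462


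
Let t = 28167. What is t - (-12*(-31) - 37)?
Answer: 27832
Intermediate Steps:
t - (-12*(-31) - 37) = 28167 - (-12*(-31) - 37) = 28167 - (372 - 37) = 28167 - 1*335 = 28167 - 335 = 27832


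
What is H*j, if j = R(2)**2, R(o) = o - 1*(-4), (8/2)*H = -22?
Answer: -198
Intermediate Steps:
H = -11/2 (H = (1/4)*(-22) = -11/2 ≈ -5.5000)
R(o) = 4 + o (R(o) = o + 4 = 4 + o)
j = 36 (j = (4 + 2)**2 = 6**2 = 36)
H*j = -11/2*36 = -198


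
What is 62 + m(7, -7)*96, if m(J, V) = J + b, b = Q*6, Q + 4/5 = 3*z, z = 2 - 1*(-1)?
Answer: 27286/5 ≈ 5457.2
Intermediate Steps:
z = 3 (z = 2 + 1 = 3)
Q = 41/5 (Q = -⅘ + 3*3 = -⅘ + 9 = 41/5 ≈ 8.2000)
b = 246/5 (b = (41/5)*6 = 246/5 ≈ 49.200)
m(J, V) = 246/5 + J (m(J, V) = J + 246/5 = 246/5 + J)
62 + m(7, -7)*96 = 62 + (246/5 + 7)*96 = 62 + (281/5)*96 = 62 + 26976/5 = 27286/5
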